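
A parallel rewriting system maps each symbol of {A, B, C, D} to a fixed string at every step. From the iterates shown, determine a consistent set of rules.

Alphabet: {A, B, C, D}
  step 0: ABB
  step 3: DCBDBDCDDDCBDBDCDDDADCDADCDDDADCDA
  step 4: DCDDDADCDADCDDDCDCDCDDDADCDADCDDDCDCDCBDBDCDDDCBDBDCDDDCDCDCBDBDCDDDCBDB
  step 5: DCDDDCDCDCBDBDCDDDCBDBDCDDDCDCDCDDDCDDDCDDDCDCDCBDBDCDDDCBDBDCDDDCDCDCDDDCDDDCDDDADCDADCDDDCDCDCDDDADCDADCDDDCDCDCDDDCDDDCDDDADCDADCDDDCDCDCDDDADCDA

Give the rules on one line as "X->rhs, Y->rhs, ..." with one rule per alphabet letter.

A->BDB, B->DA, C->DD, D->DC

  step 4 ⇒ step 5: DCDDDADCDADCDDDCDCDCDDDADCDADCDDDCDCDCBDBDCDDDCBDBDCDDDCDCDCBDBDCDDDCBDB ⇒ DC·DD·DC·DC·DC·BDB·DC·DD·DC·BDB·DC·DD·DC·DC·DC·DD·DC·DD·DC·DD·DC·DC·DC·BDB·DC·DD·DC·BDB·DC·DD·DC·DC·DC·DD·DC·DD·DC·DD·DA·DC·DA·DC·DD·DC·DC·DC·DD·DA·DC·DA·DC·DD·DC·DC·DC·DD·DC·DD·DC·DD·DA·DC·DA·DC·DD·DC·DC·DC·DD·DA·DC·DA
    A ↦ BDB
    B ↦ DA
    C ↦ DD
    D ↦ DC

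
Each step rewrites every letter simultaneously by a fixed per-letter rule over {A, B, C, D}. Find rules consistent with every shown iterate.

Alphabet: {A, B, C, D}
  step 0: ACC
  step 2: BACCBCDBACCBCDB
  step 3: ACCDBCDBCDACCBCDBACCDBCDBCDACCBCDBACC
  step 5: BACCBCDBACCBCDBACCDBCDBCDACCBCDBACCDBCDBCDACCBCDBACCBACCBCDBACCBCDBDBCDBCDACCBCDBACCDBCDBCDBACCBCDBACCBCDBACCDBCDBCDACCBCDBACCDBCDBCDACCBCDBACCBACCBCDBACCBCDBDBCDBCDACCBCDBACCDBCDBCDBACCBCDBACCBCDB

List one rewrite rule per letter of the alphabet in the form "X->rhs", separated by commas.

A->D, B->ACC, C->BCD, D->B

  step 2 ⇒ step 3: BACCBCDBACCBCDB ⇒ ACC·D·BCD·BCD·ACC·BCD·B·ACC·D·BCD·BCD·ACC·BCD·B·ACC
    A ↦ D
    B ↦ ACC
    C ↦ BCD
    D ↦ B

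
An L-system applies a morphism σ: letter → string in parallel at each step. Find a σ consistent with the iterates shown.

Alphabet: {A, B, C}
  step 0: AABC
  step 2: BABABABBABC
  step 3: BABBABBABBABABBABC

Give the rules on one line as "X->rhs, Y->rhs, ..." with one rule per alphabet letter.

  step 2 ⇒ step 3: BABABABBABC ⇒ BA·B·BA·B·BA·B·BA·BA·B·BA·BC
    A ↦ B
    B ↦ BA
    C ↦ BC

A->B, B->BA, C->BC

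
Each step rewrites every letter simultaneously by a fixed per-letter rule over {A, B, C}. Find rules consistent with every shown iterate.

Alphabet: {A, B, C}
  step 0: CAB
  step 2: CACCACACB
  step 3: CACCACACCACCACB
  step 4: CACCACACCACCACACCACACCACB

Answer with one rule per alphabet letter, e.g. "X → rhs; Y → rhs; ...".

  step 3 ⇒ step 4: CACCACACCACCACB ⇒ CA·C·CA·CA·C·CA·C·CA·CA·C·CA·CA·C·CA·CB
    A ↦ C
    B ↦ CB
    C ↦ CA

A->C, B->CB, C->CA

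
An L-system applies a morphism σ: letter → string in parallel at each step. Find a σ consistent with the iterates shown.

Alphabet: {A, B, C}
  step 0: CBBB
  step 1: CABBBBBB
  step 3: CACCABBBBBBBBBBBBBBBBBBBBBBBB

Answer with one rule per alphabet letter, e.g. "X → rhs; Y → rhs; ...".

A->C, B->BB, C->CA

  step 0 ⇒ step 1: CBBB ⇒ CA·BB·BB·BB
    B ↦ BB
    C ↦ CA
    A ↦ C  (constrained at step 1)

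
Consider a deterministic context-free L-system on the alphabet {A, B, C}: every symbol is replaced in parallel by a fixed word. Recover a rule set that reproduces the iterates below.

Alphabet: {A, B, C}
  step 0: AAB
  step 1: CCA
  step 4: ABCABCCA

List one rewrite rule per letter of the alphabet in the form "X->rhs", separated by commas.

  step 0 ⇒ step 1: AAB ⇒ C·C·A
    A ↦ C
    B ↦ A
    C ↦ AB  (constrained at step 1)

A->C, B->A, C->AB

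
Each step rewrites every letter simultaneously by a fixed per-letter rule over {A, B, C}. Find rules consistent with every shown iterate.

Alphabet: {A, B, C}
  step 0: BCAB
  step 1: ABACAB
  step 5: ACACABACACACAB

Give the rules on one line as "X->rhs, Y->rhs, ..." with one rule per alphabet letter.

  step 0 ⇒ step 1: BCAB ⇒ AB·A·C·AB
    A ↦ C
    B ↦ AB
    C ↦ A

A->C, B->AB, C->A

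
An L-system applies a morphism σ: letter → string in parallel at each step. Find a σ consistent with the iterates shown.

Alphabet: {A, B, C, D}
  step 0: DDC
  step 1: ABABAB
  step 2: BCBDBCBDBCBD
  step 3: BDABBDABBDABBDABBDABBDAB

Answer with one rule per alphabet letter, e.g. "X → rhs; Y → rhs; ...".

  step 2 ⇒ step 3: BCBDBCBDBCBD ⇒ BD·AB·BD·AB·BD·AB·BD·AB·BD·AB·BD·AB
    B ↦ BD
    C ↦ AB
    D ↦ AB
  step 1 ⇒ step 2: ABABAB ⇒ BC·BD·BC·BD·BC·BD
    A ↦ BC

A->BC, B->BD, C->AB, D->AB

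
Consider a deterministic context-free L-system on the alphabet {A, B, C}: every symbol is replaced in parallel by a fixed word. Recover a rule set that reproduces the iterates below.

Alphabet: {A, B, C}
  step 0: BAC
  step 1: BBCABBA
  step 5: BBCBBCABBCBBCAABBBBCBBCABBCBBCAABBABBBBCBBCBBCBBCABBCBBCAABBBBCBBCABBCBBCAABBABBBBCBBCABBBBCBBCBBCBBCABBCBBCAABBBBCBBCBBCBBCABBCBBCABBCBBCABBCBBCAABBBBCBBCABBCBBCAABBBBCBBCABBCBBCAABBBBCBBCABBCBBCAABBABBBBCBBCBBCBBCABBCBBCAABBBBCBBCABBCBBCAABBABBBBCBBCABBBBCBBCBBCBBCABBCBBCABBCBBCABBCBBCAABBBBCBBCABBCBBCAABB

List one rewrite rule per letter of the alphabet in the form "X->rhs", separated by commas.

  step 0 ⇒ step 1: BAC ⇒ BBC·ABB·A
    A ↦ ABB
    B ↦ BBC
    C ↦ A

A->ABB, B->BBC, C->A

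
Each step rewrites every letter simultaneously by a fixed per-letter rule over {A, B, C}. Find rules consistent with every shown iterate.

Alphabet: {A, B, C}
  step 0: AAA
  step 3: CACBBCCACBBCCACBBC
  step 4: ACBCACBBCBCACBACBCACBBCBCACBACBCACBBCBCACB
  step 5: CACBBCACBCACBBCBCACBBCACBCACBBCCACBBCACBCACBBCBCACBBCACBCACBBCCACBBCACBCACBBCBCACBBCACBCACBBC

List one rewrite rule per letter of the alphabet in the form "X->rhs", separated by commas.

A->C, B->BC, C->ACB

  step 4 ⇒ step 5: ACBCACBBCBCACBACBCACBBCBCACBACBCACBBCBCACB ⇒ C·ACB·BC·ACB·C·ACB·BC·BC·ACB·BC·ACB·C·ACB·BC·C·ACB·BC·ACB·C·ACB·BC·BC·ACB·BC·ACB·C·ACB·BC·C·ACB·BC·ACB·C·ACB·BC·BC·ACB·BC·ACB·C·ACB·BC
    A ↦ C
    B ↦ BC
    C ↦ ACB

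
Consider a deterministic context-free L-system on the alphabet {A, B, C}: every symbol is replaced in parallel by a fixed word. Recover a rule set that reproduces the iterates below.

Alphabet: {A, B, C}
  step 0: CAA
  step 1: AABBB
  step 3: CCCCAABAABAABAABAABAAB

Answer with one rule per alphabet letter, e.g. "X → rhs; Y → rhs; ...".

  step 0 ⇒ step 1: CAA ⇒ AAB·B·B
    A ↦ B
    C ↦ AAB
    B ↦ CC  (constrained at step 1)

A->B, B->CC, C->AAB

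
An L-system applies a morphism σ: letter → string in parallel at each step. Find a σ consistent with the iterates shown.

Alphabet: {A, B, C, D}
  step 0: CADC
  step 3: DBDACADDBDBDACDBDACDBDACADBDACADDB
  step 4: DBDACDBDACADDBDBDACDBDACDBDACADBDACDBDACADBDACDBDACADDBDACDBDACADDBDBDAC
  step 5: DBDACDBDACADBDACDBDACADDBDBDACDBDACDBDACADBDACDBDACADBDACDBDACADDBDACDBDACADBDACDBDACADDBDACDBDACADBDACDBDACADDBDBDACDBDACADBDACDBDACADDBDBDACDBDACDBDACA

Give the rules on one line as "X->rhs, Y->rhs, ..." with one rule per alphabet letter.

A->D, B->DAC, C->ACA, D->DB

  step 4 ⇒ step 5: DBDACDBDACADDBDBDACDBDACDBDACADBDACDBDACADBDACDBDACADDBDACDBDACADDBDBDAC ⇒ DB·DAC·DB·D·ACA·DB·DAC·DB·D·ACA·D·DB·DB·DAC·DB·DAC·DB·D·ACA·DB·DAC·DB·D·ACA·DB·DAC·DB·D·ACA·D·DB·DAC·DB·D·ACA·DB·DAC·DB·D·ACA·D·DB·DAC·DB·D·ACA·DB·DAC·DB·D·ACA·D·DB·DB·DAC·DB·D·ACA·DB·DAC·DB·D·ACA·D·DB·DB·DAC·DB·DAC·DB·D·ACA
    A ↦ D
    B ↦ DAC
    C ↦ ACA
    D ↦ DB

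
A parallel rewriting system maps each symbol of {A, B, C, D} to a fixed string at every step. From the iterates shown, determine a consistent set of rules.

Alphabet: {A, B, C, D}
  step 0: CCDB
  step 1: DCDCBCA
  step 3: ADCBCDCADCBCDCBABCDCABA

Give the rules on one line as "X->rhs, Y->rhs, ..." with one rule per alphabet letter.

A->BA, B->A, C->DC, D->BC

  step 0 ⇒ step 1: CCDB ⇒ DC·DC·BC·A
    B ↦ A
    C ↦ DC
    D ↦ BC
    A ↦ BA  (constrained at step 1)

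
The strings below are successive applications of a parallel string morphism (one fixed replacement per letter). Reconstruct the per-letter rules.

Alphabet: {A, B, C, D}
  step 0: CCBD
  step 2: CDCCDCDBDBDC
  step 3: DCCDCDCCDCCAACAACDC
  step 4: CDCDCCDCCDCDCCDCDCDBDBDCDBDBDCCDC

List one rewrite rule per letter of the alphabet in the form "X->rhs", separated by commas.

  step 3 ⇒ step 4: DCCDCDCCDCCAACAACDC ⇒ C·DC·DC·C·DC·C·DC·DC·C·DC·DC·DB·DB·DC·DB·DB·DC·C·DC
    A ↦ DB
    C ↦ DC
    D ↦ C
  step 2 ⇒ step 3: CDCCDCDBDBDC ⇒ DC·C·DC·DC·C·DC·C·AA·C·AA·C·DC
    B ↦ AA

A->DB, B->AA, C->DC, D->C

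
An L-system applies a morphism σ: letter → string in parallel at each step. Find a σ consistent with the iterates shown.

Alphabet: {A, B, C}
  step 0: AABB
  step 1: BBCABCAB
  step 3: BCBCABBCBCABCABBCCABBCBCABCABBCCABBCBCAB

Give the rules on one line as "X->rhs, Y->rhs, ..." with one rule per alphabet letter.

  step 0 ⇒ step 1: AABB ⇒ B·B·CAB·CAB
    A ↦ B
    B ↦ CAB
    C ↦ BC  (constrained at step 1)

A->B, B->CAB, C->BC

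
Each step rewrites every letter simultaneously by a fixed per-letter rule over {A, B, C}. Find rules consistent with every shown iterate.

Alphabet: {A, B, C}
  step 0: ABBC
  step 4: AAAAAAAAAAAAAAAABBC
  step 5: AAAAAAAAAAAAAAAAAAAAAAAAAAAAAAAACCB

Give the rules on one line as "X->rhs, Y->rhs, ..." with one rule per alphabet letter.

A->AA, B->C, C->B

  step 4 ⇒ step 5: AAAAAAAAAAAAAAAABBC ⇒ AA·AA·AA·AA·AA·AA·AA·AA·AA·AA·AA·AA·AA·AA·AA·AA·C·C·B
    A ↦ AA
    B ↦ C
    C ↦ B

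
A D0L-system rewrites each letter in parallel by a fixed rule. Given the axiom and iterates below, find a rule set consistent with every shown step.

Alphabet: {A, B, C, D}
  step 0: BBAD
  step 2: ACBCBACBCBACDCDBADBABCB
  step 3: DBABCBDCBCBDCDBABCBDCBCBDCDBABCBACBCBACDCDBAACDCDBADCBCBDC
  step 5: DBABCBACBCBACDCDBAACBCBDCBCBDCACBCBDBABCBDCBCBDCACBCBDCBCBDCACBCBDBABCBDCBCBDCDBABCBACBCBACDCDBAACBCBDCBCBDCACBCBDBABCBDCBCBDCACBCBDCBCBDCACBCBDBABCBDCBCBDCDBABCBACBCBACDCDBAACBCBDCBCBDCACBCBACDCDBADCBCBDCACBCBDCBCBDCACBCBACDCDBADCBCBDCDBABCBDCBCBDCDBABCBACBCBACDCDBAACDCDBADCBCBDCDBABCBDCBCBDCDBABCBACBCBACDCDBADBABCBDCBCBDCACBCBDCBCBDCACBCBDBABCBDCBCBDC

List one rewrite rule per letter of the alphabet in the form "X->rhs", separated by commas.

A->DBA, B->DC, C->BCB, D->AC

  step 2 ⇒ step 3: ACBCBACBCBACDCDBADBABCB ⇒ DBA·BCB·DC·BCB·DC·DBA·BCB·DC·BCB·DC·DBA·BCB·AC·BCB·AC·DC·DBA·AC·DC·DBA·DC·BCB·DC
    A ↦ DBA
    B ↦ DC
    C ↦ BCB
    D ↦ AC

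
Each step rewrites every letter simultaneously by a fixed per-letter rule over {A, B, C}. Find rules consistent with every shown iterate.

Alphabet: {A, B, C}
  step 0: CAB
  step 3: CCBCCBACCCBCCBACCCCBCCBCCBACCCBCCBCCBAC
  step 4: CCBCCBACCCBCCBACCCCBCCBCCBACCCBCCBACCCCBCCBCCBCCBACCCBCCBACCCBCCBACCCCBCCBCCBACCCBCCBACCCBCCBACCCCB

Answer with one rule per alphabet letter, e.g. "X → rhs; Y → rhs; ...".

A->C, B->AC, C->CCB

  step 3 ⇒ step 4: CCBCCBACCCBCCBACCCCBCCBCCBACCCBCCBCCBAC ⇒ CCB·CCB·AC·CCB·CCB·AC·C·CCB·CCB·CCB·AC·CCB·CCB·AC·C·CCB·CCB·CCB·CCB·AC·CCB·CCB·AC·CCB·CCB·AC·C·CCB·CCB·CCB·AC·CCB·CCB·AC·CCB·CCB·AC·C·CCB
    A ↦ C
    B ↦ AC
    C ↦ CCB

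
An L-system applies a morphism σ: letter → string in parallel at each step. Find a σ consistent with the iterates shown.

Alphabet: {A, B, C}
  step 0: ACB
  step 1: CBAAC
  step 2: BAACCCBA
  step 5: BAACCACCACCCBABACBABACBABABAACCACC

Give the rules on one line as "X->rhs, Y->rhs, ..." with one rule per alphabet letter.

  step 1 ⇒ step 2: CBAAC ⇒ BA·AC·C·C·BA
    A ↦ C
    B ↦ AC
    C ↦ BA

A->C, B->AC, C->BA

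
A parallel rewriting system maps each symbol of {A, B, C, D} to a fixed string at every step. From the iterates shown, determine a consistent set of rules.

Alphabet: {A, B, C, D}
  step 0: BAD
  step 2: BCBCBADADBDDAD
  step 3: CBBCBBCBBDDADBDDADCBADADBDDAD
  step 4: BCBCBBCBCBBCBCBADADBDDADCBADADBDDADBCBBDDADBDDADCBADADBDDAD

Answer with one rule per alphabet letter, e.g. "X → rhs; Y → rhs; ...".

  step 3 ⇒ step 4: CBBCBBCBBDDADBDDADCBADADBDDAD ⇒ B·CB·CB·B·CB·CB·B·CB·CB·AD·AD·BDD·AD·CB·AD·AD·BDD·AD·B·CB·BDD·AD·BDD·AD·CB·AD·AD·BDD·AD
    A ↦ BDD
    B ↦ CB
    C ↦ B
    D ↦ AD

A->BDD, B->CB, C->B, D->AD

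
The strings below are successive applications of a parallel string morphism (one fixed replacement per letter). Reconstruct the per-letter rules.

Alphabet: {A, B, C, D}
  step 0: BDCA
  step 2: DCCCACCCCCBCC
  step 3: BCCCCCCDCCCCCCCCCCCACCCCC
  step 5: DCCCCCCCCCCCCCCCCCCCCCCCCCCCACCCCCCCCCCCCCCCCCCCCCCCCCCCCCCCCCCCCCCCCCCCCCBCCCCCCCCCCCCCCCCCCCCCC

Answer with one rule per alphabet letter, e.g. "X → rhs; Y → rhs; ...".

  step 2 ⇒ step 3: DCCCACCCCCBCC ⇒ B·CC·CC·CC·DC·CC·CC·CC·CC·CC·AC·CC·CC
    A ↦ DC
    B ↦ AC
    C ↦ CC
    D ↦ B

A->DC, B->AC, C->CC, D->B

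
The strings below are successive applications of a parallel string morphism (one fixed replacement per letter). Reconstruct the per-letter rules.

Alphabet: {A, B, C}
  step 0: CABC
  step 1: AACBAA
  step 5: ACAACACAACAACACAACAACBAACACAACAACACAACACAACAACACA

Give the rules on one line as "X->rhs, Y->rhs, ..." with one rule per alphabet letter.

  step 0 ⇒ step 1: CABC ⇒ A·AC·BA·A
    A ↦ AC
    B ↦ BA
    C ↦ A

A->AC, B->BA, C->A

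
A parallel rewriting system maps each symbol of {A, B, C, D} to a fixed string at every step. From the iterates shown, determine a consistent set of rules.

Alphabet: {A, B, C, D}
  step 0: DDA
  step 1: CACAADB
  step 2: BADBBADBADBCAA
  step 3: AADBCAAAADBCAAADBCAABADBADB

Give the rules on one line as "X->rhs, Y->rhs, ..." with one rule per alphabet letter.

  step 2 ⇒ step 3: BADBBADBADBCAA ⇒ A·ADB·CA·A·A·ADB·CA·A·ADB·CA·A·B·ADB·ADB
    A ↦ ADB
    B ↦ A
    C ↦ B
    D ↦ CA

A->ADB, B->A, C->B, D->CA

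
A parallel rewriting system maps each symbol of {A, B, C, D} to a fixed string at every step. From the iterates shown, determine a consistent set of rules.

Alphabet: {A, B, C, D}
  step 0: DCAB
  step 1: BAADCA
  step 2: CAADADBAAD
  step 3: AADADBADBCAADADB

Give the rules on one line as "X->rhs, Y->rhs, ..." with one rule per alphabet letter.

  step 2 ⇒ step 3: CAADADBAAD ⇒ A·AD·AD·B·AD·B·CA·AD·AD·B
    A ↦ AD
    B ↦ CA
    C ↦ A
    D ↦ B

A->AD, B->CA, C->A, D->B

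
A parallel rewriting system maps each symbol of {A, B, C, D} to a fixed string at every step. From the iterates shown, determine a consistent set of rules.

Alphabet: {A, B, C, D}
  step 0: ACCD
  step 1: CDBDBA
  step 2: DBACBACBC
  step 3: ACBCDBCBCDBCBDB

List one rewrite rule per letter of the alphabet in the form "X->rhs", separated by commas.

A->C, B->CB, C->DB, D->A

  step 2 ⇒ step 3: DBACBACBC ⇒ A·CB·C·DB·CB·C·DB·CB·DB
    A ↦ C
    B ↦ CB
    C ↦ DB
    D ↦ A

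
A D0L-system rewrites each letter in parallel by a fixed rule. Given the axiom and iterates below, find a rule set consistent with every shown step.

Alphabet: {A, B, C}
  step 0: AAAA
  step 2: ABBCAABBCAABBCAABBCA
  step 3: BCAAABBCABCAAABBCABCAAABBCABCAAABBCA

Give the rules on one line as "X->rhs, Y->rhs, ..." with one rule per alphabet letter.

A->BCA, B->A, C->B

  step 2 ⇒ step 3: ABBCAABBCAABBCAABBCA ⇒ BCA·A·A·B·BCA·BCA·A·A·B·BCA·BCA·A·A·B·BCA·BCA·A·A·B·BCA
    A ↦ BCA
    B ↦ A
    C ↦ B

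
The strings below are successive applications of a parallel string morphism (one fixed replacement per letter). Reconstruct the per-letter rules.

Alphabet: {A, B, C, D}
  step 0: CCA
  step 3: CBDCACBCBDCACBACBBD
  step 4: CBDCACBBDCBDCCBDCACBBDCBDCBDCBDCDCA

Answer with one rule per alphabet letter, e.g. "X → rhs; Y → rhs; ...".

  step 3 ⇒ step 4: CBDCACBCBDCACBACBBD ⇒ CB·DC·A·CB·BD·CB·DC·CB·DC·A·CB·BD·CB·DC·BD·CB·DC·DC·A
    A ↦ BD
    B ↦ DC
    C ↦ CB
    D ↦ A

A->BD, B->DC, C->CB, D->A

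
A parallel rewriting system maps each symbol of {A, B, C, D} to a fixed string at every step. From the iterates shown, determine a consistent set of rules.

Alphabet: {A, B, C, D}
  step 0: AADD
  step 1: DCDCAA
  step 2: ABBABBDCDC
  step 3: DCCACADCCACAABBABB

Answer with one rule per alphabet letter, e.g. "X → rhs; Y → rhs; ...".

A->DC, B->CA, C->BB, D->A

  step 2 ⇒ step 3: ABBABBDCDC ⇒ DC·CA·CA·DC·CA·CA·A·BB·A·BB
    A ↦ DC
    B ↦ CA
    C ↦ BB
    D ↦ A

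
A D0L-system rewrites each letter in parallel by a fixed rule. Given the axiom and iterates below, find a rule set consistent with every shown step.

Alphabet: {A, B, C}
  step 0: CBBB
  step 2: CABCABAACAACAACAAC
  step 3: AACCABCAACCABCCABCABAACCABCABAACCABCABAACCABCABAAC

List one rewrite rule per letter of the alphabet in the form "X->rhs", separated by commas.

  step 2 ⇒ step 3: CABCABAACAACAACAAC ⇒ AAC·CAB·C·AAC·CAB·C·CAB·CAB·AAC·CAB·CAB·AAC·CAB·CAB·AAC·CAB·CAB·AAC
    A ↦ CAB
    B ↦ C
    C ↦ AAC

A->CAB, B->C, C->AAC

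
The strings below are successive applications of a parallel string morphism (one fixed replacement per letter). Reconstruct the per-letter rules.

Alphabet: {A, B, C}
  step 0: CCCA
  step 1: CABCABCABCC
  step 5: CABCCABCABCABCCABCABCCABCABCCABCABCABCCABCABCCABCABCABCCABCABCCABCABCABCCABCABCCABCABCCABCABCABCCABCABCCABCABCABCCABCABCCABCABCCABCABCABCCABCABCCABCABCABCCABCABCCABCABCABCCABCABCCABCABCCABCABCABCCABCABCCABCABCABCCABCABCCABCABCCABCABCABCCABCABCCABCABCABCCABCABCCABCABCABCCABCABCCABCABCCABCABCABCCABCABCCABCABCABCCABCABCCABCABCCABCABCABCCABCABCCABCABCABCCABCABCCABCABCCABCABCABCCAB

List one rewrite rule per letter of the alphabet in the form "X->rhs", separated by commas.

A->CC, B->AB, C->CAB

  step 0 ⇒ step 1: CCCA ⇒ CAB·CAB·CAB·CC
    A ↦ CC
    C ↦ CAB
    B ↦ AB  (constrained at step 1)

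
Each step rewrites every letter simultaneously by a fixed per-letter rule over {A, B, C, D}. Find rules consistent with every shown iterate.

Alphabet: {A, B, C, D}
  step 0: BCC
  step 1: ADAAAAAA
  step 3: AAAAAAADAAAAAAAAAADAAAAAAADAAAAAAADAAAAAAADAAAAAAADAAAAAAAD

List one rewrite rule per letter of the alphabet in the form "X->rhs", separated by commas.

  step 0 ⇒ step 1: BCC ⇒ AD·AAA·AAA
    B ↦ AD
    C ↦ AAA
    A ↦ CCB  (constrained at step 1)
    D ↦ C  (constrained at step 1)

A->CCB, B->AD, C->AAA, D->C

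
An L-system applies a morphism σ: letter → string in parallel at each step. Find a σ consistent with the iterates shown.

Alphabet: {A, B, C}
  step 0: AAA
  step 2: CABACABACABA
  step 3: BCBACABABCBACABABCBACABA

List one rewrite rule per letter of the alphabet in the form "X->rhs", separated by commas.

A->BA, B->CA, C->BC

  step 2 ⇒ step 3: CABACABACABA ⇒ BC·BA·CA·BA·BC·BA·CA·BA·BC·BA·CA·BA
    A ↦ BA
    B ↦ CA
    C ↦ BC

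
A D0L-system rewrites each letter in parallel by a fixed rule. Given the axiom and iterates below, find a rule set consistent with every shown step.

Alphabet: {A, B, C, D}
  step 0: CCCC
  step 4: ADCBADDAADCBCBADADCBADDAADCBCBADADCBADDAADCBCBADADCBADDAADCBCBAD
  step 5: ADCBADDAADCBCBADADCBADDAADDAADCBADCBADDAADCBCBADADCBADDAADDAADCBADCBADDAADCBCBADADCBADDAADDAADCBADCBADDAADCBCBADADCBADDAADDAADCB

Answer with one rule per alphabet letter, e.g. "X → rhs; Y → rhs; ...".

A->AD, B->DA, C->AD, D->CB

  step 4 ⇒ step 5: ADCBADDAADCBCBADADCBADDAADCBCBADADCBADDAADCBCBADADCBADDAADCBCBAD ⇒ AD·CB·AD·DA·AD·CB·CB·AD·AD·CB·AD·DA·AD·DA·AD·CB·AD·CB·AD·DA·AD·CB·CB·AD·AD·CB·AD·DA·AD·DA·AD·CB·AD·CB·AD·DA·AD·CB·CB·AD·AD·CB·AD·DA·AD·DA·AD·CB·AD·CB·AD·DA·AD·CB·CB·AD·AD·CB·AD·DA·AD·DA·AD·CB
    A ↦ AD
    B ↦ DA
    C ↦ AD
    D ↦ CB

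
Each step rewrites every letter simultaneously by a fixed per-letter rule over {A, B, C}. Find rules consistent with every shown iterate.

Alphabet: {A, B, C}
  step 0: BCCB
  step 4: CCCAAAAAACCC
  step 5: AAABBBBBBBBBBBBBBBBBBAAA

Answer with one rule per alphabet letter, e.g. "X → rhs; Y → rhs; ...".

  step 4 ⇒ step 5: CCCAAAAAACCC ⇒ A·A·A·BBB·BBB·BBB·BBB·BBB·BBB·A·A·A
    A ↦ BBB
    C ↦ A
    B ↦ C  (constrained at step 0)

A->BBB, B->C, C->A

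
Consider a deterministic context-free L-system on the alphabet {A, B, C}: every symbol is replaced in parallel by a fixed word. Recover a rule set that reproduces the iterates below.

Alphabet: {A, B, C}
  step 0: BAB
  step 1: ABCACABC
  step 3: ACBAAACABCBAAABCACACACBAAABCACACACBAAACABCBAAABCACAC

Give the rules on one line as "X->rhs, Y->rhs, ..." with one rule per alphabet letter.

A->AC, B->ABC, C->BAA

  step 0 ⇒ step 1: BAB ⇒ ABC·AC·ABC
    A ↦ AC
    B ↦ ABC
    C ↦ BAA  (constrained at step 1)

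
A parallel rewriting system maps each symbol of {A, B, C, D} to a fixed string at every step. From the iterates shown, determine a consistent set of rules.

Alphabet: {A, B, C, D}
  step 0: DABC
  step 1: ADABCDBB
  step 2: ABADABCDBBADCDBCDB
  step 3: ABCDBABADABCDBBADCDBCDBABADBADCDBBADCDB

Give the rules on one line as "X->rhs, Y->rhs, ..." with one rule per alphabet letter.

  step 2 ⇒ step 3: ABADABCDBBADCDBCDB ⇒ AB·CDB·AB·AD·AB·CDB·B·AD·CDB·CDB·AB·AD·B·AD·CDB·B·AD·CDB
    A ↦ AB
    B ↦ CDB
    C ↦ B
    D ↦ AD

A->AB, B->CDB, C->B, D->AD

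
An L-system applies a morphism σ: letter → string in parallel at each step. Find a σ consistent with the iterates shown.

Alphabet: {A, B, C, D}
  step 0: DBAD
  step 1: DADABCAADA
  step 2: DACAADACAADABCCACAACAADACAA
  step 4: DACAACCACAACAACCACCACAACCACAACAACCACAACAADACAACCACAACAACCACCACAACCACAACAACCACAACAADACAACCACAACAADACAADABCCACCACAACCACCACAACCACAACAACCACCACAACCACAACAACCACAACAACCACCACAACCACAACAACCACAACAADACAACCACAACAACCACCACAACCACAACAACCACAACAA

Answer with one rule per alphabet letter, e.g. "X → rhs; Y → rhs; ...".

  step 1 ⇒ step 2: DADABCAADA ⇒ DA·CAA·DA·CAA·DAB·CCA·CAA·CAA·DA·CAA
    A ↦ CAA
    B ↦ DAB
    C ↦ CCA
    D ↦ DA

A->CAA, B->DAB, C->CCA, D->DA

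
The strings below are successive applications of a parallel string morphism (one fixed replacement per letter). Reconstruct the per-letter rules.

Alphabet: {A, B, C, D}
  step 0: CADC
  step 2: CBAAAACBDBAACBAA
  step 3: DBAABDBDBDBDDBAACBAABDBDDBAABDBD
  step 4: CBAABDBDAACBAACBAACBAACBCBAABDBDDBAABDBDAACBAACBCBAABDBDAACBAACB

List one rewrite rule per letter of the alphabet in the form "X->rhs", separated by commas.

A->BD, B->AA, C->DB, D->CB

  step 3 ⇒ step 4: DBAABDBDBDBDDBAACBAABDBDDBAABDBD ⇒ CB·AA·BD·BD·AA·CB·AA·CB·AA·CB·AA·CB·CB·AA·BD·BD·DB·AA·BD·BD·AA·CB·AA·CB·CB·AA·BD·BD·AA·CB·AA·CB
    A ↦ BD
    B ↦ AA
    C ↦ DB
    D ↦ CB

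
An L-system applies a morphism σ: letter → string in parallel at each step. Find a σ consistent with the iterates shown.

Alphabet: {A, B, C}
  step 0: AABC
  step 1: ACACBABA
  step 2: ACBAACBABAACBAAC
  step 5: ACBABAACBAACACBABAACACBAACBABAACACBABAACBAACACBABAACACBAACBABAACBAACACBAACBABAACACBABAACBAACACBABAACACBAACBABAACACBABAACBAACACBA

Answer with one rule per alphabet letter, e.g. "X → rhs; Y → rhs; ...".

  step 1 ⇒ step 2: ACACBABA ⇒ AC·BA·AC·BA·BA·AC·BA·AC
    A ↦ AC
    B ↦ BA
    C ↦ BA

A->AC, B->BA, C->BA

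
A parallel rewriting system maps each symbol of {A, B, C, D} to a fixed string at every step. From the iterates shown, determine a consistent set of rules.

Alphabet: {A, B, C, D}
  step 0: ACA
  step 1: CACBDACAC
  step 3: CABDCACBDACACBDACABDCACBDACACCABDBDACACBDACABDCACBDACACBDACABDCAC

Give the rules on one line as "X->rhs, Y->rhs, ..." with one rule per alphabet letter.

  step 0 ⇒ step 1: ACA ⇒ CAC·BDA·CAC
    A ↦ CAC
    C ↦ BDA
    B ↦ CA  (constrained at step 1)
    D ↦ BD  (constrained at step 1)

A->CAC, B->CA, C->BDA, D->BD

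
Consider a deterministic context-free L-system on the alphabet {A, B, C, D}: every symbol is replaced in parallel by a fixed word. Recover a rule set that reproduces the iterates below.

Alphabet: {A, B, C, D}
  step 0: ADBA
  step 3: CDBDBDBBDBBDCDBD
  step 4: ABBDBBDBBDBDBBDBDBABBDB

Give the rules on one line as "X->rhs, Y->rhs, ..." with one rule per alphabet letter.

A->CD, B->BD, C->A, D->B

  step 3 ⇒ step 4: CDBDBDBBDBBDCDBD ⇒ A·B·BD·B·BD·B·BD·BD·B·BD·BD·B·A·B·BD·B
    B ↦ BD
    C ↦ A
    D ↦ B
    A ↦ CD  (constrained at step 0)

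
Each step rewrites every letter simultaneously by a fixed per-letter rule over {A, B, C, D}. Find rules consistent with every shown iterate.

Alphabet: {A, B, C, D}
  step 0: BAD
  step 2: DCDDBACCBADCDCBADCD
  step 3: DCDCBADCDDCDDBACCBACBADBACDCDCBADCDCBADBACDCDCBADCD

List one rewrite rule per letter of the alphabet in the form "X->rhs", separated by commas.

A->AC, B->DB, C->CBA, D->DCD

  step 2 ⇒ step 3: DCDDBACCBADCDCBADCD ⇒ DCD·CBA·DCD·DCD·DB·AC·CBA·CBA·DB·AC·DCD·CBA·DCD·CBA·DB·AC·DCD·CBA·DCD
    A ↦ AC
    B ↦ DB
    C ↦ CBA
    D ↦ DCD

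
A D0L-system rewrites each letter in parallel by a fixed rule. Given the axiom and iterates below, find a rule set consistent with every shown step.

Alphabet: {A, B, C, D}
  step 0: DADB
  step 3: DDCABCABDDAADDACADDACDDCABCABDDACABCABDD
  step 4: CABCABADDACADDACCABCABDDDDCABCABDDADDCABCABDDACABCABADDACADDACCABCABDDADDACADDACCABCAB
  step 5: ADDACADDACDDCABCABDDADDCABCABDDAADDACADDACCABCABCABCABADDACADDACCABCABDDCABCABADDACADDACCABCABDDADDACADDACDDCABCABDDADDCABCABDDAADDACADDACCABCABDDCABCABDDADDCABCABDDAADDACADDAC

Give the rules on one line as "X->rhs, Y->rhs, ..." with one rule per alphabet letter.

A->DD, B->AC, C->A, D->CAB

  step 4 ⇒ step 5: CABCABADDACADDACCABCABDDDDCABCABDDADDCABCABDDACABCABADDACADDACCABCABDDADDACADDACCABCAB ⇒ A·DD·AC·A·DD·AC·DD·CAB·CAB·DD·A·DD·CAB·CAB·DD·A·A·DD·AC·A·DD·AC·CAB·CAB·CAB·CAB·A·DD·AC·A·DD·AC·CAB·CAB·DD·CAB·CAB·A·DD·AC·A·DD·AC·CAB·CAB·DD·A·DD·AC·A·DD·AC·DD·CAB·CAB·DD·A·DD·CAB·CAB·DD·A·A·DD·AC·A·DD·AC·CAB·CAB·DD·CAB·CAB·DD·A·DD·CAB·CAB·DD·A·A·DD·AC·A·DD·AC
    A ↦ DD
    B ↦ AC
    C ↦ A
    D ↦ CAB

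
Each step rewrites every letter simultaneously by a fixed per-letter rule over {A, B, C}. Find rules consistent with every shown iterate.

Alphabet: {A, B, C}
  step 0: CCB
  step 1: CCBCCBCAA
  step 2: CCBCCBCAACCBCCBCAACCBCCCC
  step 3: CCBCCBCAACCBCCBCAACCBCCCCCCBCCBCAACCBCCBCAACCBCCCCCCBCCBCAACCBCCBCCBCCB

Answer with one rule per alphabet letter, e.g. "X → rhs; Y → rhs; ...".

  step 2 ⇒ step 3: CCBCCBCAACCBCCBCAACCBCCCC ⇒ CCB·CCB·CAA·CCB·CCB·CAA·CCB·CC·CC·CCB·CCB·CAA·CCB·CCB·CAA·CCB·CC·CC·CCB·CCB·CAA·CCB·CCB·CCB·CCB
    A ↦ CC
    B ↦ CAA
    C ↦ CCB

A->CC, B->CAA, C->CCB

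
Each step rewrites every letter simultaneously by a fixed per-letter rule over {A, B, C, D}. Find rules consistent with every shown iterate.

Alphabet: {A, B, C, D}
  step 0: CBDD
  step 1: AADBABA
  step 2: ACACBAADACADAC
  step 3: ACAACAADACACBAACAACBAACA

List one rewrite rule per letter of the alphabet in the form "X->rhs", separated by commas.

  step 2 ⇒ step 3: ACACBAADACADAC ⇒ AC·A·AC·A·AD·AC·AC·BA·AC·A·AC·BA·AC·A
    A ↦ AC
    B ↦ AD
    C ↦ A
    D ↦ BA

A->AC, B->AD, C->A, D->BA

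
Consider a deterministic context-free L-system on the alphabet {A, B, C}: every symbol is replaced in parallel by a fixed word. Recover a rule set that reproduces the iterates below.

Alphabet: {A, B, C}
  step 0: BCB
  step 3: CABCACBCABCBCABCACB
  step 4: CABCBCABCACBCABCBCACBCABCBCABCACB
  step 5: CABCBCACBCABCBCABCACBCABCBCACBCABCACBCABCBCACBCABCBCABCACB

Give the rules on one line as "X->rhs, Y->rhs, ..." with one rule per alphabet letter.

A->B, B->CB, C->CA

  step 4 ⇒ step 5: CABCBCABCACBCABCBCACBCABCBCABCACB ⇒ CA·B·CB·CA·CB·CA·B·CB·CA·B·CA·CB·CA·B·CB·CA·CB·CA·B·CA·CB·CA·B·CB·CA·CB·CA·B·CB·CA·B·CA·CB
    A ↦ B
    B ↦ CB
    C ↦ CA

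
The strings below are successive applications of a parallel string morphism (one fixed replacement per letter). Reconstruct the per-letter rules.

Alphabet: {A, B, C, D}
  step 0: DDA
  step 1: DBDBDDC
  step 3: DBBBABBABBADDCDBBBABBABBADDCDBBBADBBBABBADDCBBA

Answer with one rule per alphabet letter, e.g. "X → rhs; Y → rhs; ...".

  step 0 ⇒ step 1: DDA ⇒ DB·DB·DDC
    A ↦ DDC
    D ↦ DB
    B ↦ BBA  (constrained at step 1)
    C ↦ BAB  (constrained at step 1)

A->DDC, B->BBA, C->BAB, D->DB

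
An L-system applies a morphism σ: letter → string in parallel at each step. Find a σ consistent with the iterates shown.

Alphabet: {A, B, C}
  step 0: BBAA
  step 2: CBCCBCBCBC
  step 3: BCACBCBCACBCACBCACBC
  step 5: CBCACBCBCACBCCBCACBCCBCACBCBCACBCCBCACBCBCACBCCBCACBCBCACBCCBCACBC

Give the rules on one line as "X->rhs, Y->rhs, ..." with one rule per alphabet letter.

A->C, B->AC, C->BC

  step 2 ⇒ step 3: CBCCBCBCBC ⇒ BC·AC·BC·BC·AC·BC·AC·BC·AC·BC
    B ↦ AC
    C ↦ BC
    A ↦ C  (constrained at step 0)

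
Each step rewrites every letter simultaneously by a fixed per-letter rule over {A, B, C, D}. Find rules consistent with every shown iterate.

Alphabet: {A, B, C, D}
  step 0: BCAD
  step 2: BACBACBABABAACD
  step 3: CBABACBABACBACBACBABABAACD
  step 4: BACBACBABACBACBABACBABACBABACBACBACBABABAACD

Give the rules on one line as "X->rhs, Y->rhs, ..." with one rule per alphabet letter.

A->BA, B->C, C->BA, D->ACD

  step 3 ⇒ step 4: CBABACBABACBACBACBABABAACD ⇒ BA·C·BA·C·BA·BA·C·BA·C·BA·BA·C·BA·BA·C·BA·BA·C·BA·C·BA·C·BA·BA·BA·ACD
    A ↦ BA
    B ↦ C
    C ↦ BA
    D ↦ ACD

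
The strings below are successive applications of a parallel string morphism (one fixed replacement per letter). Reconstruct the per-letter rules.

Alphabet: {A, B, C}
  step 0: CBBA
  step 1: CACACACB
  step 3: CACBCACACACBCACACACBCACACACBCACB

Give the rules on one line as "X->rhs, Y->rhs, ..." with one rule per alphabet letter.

  step 0 ⇒ step 1: CBBA ⇒ CA·CA·CA·CB
    A ↦ CB
    B ↦ CA
    C ↦ CA

A->CB, B->CA, C->CA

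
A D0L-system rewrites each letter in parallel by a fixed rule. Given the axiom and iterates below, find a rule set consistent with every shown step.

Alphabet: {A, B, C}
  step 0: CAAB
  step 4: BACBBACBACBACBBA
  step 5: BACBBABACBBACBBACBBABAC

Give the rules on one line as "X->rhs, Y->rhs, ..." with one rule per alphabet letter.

A->C, B->BA, C->B

  step 4 ⇒ step 5: BACBBACBACBACBBA ⇒ BA·C·B·BA·BA·C·B·BA·C·B·BA·C·B·BA·BA·C
    A ↦ C
    B ↦ BA
    C ↦ B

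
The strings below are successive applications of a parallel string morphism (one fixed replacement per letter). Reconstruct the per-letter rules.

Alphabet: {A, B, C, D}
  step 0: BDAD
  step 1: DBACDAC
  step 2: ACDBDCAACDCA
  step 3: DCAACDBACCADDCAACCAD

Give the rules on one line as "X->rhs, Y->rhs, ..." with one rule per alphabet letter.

A->D, B->DB, C->CA, D->AC

  step 2 ⇒ step 3: ACDBDCAACDCA ⇒ D·CA·AC·DB·AC·CA·D·D·CA·AC·CA·D
    A ↦ D
    B ↦ DB
    C ↦ CA
    D ↦ AC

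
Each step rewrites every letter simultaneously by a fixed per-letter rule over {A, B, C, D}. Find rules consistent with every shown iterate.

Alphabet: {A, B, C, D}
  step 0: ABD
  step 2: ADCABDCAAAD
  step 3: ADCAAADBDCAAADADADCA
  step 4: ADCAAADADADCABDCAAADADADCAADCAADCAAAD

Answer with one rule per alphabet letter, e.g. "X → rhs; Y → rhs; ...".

  step 3 ⇒ step 4: ADCAAADBDCAAADADADCA ⇒ AD·CA·A·AD·AD·AD·CA·BD·CA·A·AD·AD·AD·CA·AD·CA·AD·CA·A·AD
    A ↦ AD
    B ↦ BD
    C ↦ A
    D ↦ CA

A->AD, B->BD, C->A, D->CA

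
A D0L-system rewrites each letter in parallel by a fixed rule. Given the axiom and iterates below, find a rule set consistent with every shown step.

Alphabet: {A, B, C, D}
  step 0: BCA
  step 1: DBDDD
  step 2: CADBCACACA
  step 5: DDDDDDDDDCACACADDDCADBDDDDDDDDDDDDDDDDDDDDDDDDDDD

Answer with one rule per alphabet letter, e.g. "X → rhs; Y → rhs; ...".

  step 1 ⇒ step 2: DBDDD ⇒ CA·DB·CA·CA·CA
    B ↦ DB
    D ↦ CA
  step 0 ⇒ step 1: BCA ⇒ DB·DD·D
    A ↦ D
  step 0 ⇒ step 1: BCA ⇒ DB·DD·D
    C ↦ DD

A->D, B->DB, C->DD, D->CA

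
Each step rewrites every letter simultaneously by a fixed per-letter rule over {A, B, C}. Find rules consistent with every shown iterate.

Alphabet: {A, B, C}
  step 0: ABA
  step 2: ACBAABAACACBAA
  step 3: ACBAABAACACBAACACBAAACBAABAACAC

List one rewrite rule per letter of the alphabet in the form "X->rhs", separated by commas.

  step 2 ⇒ step 3: ACBAABAACACBAA ⇒ AC·BAA·BA·AC·AC·BA·AC·AC·BAA·AC·BAA·BA·AC·AC
    A ↦ AC
    B ↦ BA
    C ↦ BAA

A->AC, B->BA, C->BAA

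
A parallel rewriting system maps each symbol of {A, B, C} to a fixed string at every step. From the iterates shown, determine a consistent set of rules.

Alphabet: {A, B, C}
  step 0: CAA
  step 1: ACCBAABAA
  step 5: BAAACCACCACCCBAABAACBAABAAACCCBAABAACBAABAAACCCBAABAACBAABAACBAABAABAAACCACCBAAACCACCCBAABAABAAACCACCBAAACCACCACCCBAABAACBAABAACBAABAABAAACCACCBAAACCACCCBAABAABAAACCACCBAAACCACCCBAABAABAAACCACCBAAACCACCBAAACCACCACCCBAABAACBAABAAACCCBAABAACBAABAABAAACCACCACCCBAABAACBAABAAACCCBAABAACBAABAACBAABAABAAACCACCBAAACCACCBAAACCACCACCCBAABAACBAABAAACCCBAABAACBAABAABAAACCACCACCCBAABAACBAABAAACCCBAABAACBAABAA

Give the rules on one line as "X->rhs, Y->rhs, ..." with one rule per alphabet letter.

  step 0 ⇒ step 1: CAA ⇒ ACC·BAA·BAA
    A ↦ BAA
    C ↦ ACC
    B ↦ C  (constrained at step 1)

A->BAA, B->C, C->ACC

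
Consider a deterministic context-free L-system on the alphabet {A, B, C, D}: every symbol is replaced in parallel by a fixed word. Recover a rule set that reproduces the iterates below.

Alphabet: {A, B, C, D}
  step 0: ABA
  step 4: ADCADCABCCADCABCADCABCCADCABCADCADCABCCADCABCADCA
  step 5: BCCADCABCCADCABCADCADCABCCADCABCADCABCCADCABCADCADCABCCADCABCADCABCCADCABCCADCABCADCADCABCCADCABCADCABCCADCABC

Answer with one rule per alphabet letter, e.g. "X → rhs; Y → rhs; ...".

  step 4 ⇒ step 5: ADCADCABCCADCABCADCABCCADCABCADCADCABCCADCABCADCA ⇒ BC·CA·DCA·BC·CA·DCA·BC·A·DCA·DCA·BC·CA·DCA·BC·A·DCA·BC·CA·DCA·BC·A·DCA·DCA·BC·CA·DCA·BC·A·DCA·BC·CA·DCA·BC·CA·DCA·BC·A·DCA·DCA·BC·CA·DCA·BC·A·DCA·BC·CA·DCA·BC
    A ↦ BC
    B ↦ A
    C ↦ DCA
    D ↦ CA

A->BC, B->A, C->DCA, D->CA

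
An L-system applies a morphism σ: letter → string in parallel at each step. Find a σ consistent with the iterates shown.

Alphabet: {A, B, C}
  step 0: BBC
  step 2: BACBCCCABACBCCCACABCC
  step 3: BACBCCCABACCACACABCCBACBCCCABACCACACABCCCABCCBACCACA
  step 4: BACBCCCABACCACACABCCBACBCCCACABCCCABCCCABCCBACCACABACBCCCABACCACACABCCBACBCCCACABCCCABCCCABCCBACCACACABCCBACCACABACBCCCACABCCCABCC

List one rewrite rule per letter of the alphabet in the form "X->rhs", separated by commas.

A->BCC, B->BAC, C->CA

  step 3 ⇒ step 4: BACBCCCABACCACACABCCBACBCCCABACCACACABCCCABCCBACCACA ⇒ BAC·BCC·CA·BAC·CA·CA·CA·BCC·BAC·BCC·CA·CA·BCC·CA·BCC·CA·BCC·BAC·CA·CA·BAC·BCC·CA·BAC·CA·CA·CA·BCC·BAC·BCC·CA·CA·BCC·CA·BCC·CA·BCC·BAC·CA·CA·CA·BCC·BAC·CA·CA·BAC·BCC·CA·CA·BCC·CA·BCC
    A ↦ BCC
    B ↦ BAC
    C ↦ CA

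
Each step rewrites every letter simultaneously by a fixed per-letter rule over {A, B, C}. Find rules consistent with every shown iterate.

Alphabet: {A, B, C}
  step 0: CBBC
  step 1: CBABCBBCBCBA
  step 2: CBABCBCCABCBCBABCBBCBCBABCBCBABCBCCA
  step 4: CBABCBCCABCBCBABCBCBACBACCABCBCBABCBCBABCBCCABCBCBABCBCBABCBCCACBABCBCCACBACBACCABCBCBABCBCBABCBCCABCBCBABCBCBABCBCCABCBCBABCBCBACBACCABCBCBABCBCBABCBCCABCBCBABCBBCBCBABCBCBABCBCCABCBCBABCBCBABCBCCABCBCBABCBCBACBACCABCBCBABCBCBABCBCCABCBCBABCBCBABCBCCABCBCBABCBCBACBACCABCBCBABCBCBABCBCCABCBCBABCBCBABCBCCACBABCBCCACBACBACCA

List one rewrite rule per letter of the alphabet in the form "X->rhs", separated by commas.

A->CCA, B->BCB, C->CBA

  step 1 ⇒ step 2: CBABCBBCBCBA ⇒ CBA·BCB·CCA·BCB·CBA·BCB·BCB·CBA·BCB·CBA·BCB·CCA
    A ↦ CCA
    B ↦ BCB
    C ↦ CBA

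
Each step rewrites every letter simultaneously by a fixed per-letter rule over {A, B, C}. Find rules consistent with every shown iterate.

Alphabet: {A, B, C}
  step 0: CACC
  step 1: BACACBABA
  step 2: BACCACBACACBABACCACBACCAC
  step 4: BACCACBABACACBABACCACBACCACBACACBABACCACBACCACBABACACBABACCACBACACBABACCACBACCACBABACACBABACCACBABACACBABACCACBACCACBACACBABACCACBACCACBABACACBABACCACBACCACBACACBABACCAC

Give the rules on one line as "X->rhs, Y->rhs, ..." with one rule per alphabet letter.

  step 1 ⇒ step 2: BACACBABA ⇒ BAC·CAC·BA·CAC·BA·BAC·CAC·BAC·CAC
    A ↦ CAC
    B ↦ BAC
    C ↦ BA

A->CAC, B->BAC, C->BA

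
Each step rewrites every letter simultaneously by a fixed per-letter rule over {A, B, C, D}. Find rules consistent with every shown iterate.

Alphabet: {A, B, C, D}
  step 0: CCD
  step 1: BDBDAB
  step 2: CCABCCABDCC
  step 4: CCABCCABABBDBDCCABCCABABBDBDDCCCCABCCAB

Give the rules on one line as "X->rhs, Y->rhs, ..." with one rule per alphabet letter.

A->D, B->CC, C->BD, D->AB

  step 1 ⇒ step 2: BDBDAB ⇒ CC·AB·CC·AB·D·CC
    A ↦ D
    B ↦ CC
    D ↦ AB
  step 0 ⇒ step 1: CCD ⇒ BD·BD·AB
    C ↦ BD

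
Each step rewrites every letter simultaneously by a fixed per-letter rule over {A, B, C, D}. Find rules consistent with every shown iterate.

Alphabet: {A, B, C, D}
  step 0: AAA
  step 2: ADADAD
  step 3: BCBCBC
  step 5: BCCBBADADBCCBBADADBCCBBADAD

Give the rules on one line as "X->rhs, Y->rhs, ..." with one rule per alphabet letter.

  step 2 ⇒ step 3: ADADAD ⇒ B·C·B·C·B·C
    A ↦ B
    D ↦ C
    B ↦ AD  (constrained at step 3)
    C ↦ CBB  (constrained at step 3)

A->B, B->AD, C->CBB, D->C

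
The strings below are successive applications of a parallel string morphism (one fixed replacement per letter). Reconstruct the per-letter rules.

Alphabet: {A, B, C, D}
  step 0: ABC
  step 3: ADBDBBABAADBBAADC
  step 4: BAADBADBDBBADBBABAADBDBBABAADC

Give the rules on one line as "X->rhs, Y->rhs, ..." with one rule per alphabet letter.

  step 3 ⇒ step 4: ADBDBBABAADBBAADC ⇒ BA·A·DB·A·DB·DB·BA·DB·BA·BA·A·DB·DB·BA·BA·A·DC
    A ↦ BA
    B ↦ DB
    C ↦ DC
    D ↦ A

A->BA, B->DB, C->DC, D->A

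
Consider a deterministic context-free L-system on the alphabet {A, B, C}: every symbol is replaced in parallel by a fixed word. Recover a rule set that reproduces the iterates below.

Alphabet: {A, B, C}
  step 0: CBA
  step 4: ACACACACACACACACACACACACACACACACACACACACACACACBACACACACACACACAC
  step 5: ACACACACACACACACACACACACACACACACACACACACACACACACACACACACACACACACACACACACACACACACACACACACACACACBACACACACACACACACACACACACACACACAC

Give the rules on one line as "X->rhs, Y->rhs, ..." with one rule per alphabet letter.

A->AC, B->ACB, C->AC

  step 4 ⇒ step 5: ACACACACACACACACACACACACACACACACACACACACACACACBACACACACACACACAC ⇒ AC·AC·AC·AC·AC·AC·AC·AC·AC·AC·AC·AC·AC·AC·AC·AC·AC·AC·AC·AC·AC·AC·AC·AC·AC·AC·AC·AC·AC·AC·AC·AC·AC·AC·AC·AC·AC·AC·AC·AC·AC·AC·AC·AC·AC·AC·ACB·AC·AC·AC·AC·AC·AC·AC·AC·AC·AC·AC·AC·AC·AC·AC·AC
    A ↦ AC
    B ↦ ACB
    C ↦ AC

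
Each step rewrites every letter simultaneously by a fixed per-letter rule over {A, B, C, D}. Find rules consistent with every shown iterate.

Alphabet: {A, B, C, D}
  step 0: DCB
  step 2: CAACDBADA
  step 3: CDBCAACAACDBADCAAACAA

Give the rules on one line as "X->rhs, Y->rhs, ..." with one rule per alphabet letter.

A->CAA, B->D, C->CDB, D->A

  step 2 ⇒ step 3: CAACDBADA ⇒ CDB·CAA·CAA·CDB·A·D·CAA·A·CAA
    A ↦ CAA
    B ↦ D
    C ↦ CDB
    D ↦ A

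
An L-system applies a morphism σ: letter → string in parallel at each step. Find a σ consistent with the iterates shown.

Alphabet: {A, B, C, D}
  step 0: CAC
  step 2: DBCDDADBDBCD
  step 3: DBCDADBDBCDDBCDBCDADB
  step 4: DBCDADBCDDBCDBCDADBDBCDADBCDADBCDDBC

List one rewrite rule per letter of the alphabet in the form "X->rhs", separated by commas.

A->CD, B->C, C->DA, D->DB

  step 3 ⇒ step 4: DBCDADBDBCDDBCDBCDADB ⇒ DB·C·DA·DB·CD·DB·C·DB·C·DA·DB·DB·C·DA·DB·C·DA·DB·CD·DB·C
    A ↦ CD
    B ↦ C
    C ↦ DA
    D ↦ DB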